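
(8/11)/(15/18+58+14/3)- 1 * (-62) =86630/1397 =62.01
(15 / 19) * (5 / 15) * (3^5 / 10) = 243 / 38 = 6.39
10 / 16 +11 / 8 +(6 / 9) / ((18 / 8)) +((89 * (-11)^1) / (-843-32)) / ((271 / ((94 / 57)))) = 280161484 / 121645125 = 2.30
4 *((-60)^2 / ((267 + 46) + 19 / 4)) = 45.32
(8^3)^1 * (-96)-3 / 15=-245761 / 5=-49152.20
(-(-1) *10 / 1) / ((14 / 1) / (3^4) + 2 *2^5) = 405 / 2599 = 0.16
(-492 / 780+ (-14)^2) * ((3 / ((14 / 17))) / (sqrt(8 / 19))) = 647649 * sqrt(38) / 3640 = 1096.81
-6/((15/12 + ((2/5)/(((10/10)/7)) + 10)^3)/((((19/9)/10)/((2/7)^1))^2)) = -88445/56656854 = -0.00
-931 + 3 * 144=-499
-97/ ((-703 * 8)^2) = -97/ 31629376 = -0.00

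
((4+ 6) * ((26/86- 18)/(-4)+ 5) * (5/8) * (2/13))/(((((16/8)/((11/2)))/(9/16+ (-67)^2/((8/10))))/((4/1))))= 40025691475/71552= 559393.05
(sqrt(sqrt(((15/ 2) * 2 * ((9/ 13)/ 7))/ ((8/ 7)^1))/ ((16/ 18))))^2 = 1.28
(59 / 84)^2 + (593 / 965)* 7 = 32648621 / 6809040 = 4.79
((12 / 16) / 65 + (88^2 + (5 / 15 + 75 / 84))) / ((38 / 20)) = 21144499 / 5187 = 4076.44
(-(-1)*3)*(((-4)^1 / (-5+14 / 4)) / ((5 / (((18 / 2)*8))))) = 576 / 5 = 115.20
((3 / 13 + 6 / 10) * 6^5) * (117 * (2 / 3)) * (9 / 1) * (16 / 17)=362797056 / 85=4268200.66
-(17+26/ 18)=-166/ 9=-18.44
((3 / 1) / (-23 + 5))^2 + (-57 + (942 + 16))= 32437 / 36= 901.03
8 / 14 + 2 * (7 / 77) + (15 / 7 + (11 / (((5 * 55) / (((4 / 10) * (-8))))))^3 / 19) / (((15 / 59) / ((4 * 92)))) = 132969031115146 / 42861328125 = 3102.31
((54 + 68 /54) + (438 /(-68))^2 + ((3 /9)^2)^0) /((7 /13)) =39661843 /218484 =181.53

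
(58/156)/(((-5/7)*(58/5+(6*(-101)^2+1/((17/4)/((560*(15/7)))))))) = -3451/407744688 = -0.00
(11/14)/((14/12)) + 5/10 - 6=-473/98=-4.83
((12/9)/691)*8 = 32/2073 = 0.02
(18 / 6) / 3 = 1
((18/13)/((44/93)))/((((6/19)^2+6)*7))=100719/1469468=0.07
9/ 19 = 0.47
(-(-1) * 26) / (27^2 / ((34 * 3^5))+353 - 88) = 884 / 9013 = 0.10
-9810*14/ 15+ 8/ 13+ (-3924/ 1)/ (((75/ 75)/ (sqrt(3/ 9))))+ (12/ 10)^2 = -2975032/ 325 - 1308*sqrt(3) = -11419.47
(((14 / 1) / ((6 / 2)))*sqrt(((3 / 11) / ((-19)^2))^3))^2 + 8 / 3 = 500944542652 / 187854202833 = 2.67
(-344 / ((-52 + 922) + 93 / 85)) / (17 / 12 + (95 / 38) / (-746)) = -21813040 / 78066003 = -0.28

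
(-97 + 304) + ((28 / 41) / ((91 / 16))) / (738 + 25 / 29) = 2364064193 / 11420591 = 207.00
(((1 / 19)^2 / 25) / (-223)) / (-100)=1 / 201257500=0.00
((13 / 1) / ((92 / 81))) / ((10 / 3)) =3159 / 920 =3.43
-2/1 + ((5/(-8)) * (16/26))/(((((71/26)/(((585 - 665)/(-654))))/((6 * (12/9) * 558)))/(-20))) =11888522/7739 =1536.18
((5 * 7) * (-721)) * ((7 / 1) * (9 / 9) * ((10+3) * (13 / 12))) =-29853005 / 12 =-2487750.42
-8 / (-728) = 0.01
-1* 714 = -714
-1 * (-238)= 238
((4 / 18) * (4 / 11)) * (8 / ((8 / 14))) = 112 / 99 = 1.13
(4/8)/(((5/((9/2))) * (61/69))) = 621/1220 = 0.51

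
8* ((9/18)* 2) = 8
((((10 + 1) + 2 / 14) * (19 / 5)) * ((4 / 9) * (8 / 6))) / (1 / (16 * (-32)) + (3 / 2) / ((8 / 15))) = 4046848 / 453285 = 8.93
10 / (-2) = -5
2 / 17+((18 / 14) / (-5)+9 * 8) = 42757 / 595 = 71.86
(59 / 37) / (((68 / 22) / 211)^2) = 317835419 / 42772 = 7430.92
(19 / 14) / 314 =19 / 4396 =0.00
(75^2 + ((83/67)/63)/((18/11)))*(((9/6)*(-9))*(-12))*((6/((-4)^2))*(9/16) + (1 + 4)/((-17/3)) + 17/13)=7692361556837/13267072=579808.53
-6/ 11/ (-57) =2/ 209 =0.01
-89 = -89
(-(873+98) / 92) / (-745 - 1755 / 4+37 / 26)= 12623 / 1414063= 0.01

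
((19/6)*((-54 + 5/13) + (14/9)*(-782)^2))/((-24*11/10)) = -114096.67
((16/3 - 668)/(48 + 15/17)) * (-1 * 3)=33796/831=40.67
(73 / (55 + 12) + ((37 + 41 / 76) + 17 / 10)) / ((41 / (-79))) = -81115383 / 1043860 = -77.71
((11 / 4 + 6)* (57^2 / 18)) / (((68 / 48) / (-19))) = -720195 / 34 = -21182.21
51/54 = 17/18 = 0.94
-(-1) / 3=0.33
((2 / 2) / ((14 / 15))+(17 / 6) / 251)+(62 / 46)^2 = 8084434 / 2788359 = 2.90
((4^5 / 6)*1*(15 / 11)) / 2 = 1280 / 11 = 116.36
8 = 8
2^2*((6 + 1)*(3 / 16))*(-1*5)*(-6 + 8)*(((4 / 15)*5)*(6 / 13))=-420 / 13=-32.31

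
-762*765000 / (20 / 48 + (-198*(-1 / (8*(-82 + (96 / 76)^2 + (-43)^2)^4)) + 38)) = -21525181874556770297199335940000 / 1418567816057291687693137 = -15173882.86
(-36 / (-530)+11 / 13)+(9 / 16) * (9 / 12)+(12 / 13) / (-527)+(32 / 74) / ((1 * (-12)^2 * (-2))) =3966552377 / 2976327360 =1.33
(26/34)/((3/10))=130/51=2.55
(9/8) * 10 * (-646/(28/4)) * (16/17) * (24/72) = -2280/7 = -325.71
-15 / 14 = -1.07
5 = 5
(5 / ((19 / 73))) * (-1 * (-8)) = 153.68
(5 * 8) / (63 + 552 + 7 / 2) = 80 / 1237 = 0.06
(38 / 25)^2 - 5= -1681 / 625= -2.69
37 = 37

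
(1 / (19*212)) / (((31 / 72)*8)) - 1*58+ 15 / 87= -209403375 / 3621172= -57.83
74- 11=63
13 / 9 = 1.44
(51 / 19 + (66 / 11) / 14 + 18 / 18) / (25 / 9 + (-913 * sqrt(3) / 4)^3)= -6474196945263168 * sqrt(3) / 168470974971606342426839 -504115200 / 168470974971606342426839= -0.00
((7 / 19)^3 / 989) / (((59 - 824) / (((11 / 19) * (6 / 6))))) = -3773 / 98598913785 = -0.00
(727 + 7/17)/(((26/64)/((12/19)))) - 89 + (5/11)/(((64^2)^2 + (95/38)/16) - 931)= 5166898592830043/4959230944525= 1041.87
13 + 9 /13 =178 /13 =13.69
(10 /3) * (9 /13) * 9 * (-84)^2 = 1905120 /13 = 146547.69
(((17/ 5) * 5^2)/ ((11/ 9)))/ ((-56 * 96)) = -255/ 19712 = -0.01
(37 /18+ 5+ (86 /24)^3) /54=91699 /93312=0.98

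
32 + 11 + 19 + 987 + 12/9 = 3151/3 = 1050.33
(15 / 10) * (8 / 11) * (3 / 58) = 18 / 319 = 0.06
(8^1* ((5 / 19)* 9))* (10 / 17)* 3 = 10800 / 323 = 33.44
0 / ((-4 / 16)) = 0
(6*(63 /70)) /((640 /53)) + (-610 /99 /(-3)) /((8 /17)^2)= 9239507 /950400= 9.72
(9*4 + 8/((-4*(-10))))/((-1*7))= -181/35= -5.17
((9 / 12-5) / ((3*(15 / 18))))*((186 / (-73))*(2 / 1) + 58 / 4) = -23341 / 1460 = -15.99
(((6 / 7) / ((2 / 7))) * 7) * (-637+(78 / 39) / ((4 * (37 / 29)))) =-989289 / 74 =-13368.77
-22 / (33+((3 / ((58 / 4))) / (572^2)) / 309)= -10750284688 / 16125427033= -0.67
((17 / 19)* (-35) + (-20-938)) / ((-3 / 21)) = 131579 / 19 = 6925.21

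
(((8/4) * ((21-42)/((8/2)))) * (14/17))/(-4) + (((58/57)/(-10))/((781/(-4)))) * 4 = 32751547/15135780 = 2.16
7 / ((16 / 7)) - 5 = -31 / 16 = -1.94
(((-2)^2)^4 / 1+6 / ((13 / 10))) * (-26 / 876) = -1694 / 219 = -7.74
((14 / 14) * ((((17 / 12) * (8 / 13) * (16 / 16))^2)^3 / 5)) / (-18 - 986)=-386201104 / 4416023420055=-0.00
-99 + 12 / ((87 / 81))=-2547 / 29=-87.83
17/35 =0.49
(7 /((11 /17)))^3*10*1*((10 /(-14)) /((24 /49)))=-294902825 /15972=-18463.74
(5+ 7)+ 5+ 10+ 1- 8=20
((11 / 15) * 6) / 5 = 22 / 25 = 0.88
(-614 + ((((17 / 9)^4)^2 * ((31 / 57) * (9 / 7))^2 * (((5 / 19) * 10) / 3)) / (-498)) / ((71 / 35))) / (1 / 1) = -7479152552351156771 / 12179665455193089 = -614.07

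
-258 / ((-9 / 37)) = 3182 / 3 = 1060.67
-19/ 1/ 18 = -19/ 18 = -1.06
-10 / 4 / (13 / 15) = -75 / 26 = -2.88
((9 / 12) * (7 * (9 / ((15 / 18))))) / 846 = 63 / 940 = 0.07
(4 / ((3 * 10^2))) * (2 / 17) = 2 / 1275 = 0.00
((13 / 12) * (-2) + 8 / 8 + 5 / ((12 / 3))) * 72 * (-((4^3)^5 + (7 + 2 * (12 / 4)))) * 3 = -19327353066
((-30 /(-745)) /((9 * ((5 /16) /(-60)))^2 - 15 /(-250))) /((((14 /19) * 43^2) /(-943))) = -1834700800 /4094220361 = -0.45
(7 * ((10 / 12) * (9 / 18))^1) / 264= 35 / 3168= 0.01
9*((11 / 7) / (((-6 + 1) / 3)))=-297 / 35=-8.49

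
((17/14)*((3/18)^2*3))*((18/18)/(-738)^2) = 17/91500192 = 0.00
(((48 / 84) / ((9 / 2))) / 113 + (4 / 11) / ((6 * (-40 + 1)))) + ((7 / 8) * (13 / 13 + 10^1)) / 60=2895447 / 18098080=0.16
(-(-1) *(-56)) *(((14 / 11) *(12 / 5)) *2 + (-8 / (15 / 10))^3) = 12107648 / 1485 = 8153.30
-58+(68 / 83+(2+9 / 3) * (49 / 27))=-107807 / 2241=-48.11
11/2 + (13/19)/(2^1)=111/19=5.84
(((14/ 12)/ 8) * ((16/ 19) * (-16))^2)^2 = 822083584/ 1172889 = 700.90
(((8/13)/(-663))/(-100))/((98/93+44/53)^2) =8098347/3096727548850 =0.00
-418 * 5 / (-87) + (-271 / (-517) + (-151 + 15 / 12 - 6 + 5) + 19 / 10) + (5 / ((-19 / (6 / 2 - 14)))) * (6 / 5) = -2065214237 / 17092020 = -120.83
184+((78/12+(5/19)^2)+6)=141923/722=196.57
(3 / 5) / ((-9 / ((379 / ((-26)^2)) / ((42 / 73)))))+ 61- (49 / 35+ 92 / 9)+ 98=20912527 / 141960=147.31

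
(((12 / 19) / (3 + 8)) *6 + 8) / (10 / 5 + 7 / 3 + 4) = 5232 / 5225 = 1.00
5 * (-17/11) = -85/11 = -7.73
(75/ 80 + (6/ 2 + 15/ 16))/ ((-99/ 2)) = -13/ 132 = -0.10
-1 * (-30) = 30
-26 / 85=-0.31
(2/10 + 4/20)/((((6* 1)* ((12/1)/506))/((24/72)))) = 253/270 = 0.94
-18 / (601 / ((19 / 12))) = -57 / 1202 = -0.05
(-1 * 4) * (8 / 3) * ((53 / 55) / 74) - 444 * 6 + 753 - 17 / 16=-186783833 / 97680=-1912.20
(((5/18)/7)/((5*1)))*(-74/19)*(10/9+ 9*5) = -15355/10773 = -1.43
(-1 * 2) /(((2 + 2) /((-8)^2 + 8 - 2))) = -35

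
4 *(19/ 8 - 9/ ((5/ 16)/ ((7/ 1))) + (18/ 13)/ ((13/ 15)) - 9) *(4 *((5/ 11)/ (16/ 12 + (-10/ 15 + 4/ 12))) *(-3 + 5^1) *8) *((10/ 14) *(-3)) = 95780640/ 1859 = 51522.67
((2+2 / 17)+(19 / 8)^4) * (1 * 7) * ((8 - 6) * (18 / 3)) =49621173 / 17408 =2850.48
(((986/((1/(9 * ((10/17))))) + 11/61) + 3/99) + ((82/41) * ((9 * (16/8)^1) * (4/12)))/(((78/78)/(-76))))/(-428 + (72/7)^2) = -106237243/7945311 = -13.37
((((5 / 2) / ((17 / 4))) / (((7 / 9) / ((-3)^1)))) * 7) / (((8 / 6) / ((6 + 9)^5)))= -307546875 / 34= -9045496.32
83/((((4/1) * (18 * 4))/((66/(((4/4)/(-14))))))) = -6391/24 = -266.29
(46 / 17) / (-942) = -23 / 8007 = -0.00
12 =12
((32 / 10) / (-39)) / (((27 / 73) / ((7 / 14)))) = -584 / 5265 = -0.11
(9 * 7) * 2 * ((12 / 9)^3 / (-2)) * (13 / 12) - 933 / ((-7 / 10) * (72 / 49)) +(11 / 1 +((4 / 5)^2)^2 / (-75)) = 425418803 / 562500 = 756.30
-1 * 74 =-74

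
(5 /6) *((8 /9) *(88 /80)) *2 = 44 /27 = 1.63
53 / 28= 1.89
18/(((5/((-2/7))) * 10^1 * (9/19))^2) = 722/275625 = 0.00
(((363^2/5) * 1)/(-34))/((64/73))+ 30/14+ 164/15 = -199014229/228480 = -871.04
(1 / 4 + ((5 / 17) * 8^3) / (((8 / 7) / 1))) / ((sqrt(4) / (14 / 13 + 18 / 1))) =278287 / 221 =1259.22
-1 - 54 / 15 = -4.60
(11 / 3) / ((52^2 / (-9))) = -33 / 2704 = -0.01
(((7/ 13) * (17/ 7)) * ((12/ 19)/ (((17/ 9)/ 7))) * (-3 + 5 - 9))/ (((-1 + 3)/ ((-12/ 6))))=5292/ 247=21.43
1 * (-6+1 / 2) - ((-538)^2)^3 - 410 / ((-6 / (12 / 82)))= -48497979952880759 / 2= -24248989976440379.50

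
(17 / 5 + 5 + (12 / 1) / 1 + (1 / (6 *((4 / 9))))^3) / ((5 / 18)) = 471231 / 6400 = 73.63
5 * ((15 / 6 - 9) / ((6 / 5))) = -325 / 12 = -27.08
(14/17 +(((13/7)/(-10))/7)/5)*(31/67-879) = -1002979049/1395275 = -718.84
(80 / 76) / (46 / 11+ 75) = 220 / 16549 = 0.01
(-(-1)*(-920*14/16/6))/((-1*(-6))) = -805/36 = -22.36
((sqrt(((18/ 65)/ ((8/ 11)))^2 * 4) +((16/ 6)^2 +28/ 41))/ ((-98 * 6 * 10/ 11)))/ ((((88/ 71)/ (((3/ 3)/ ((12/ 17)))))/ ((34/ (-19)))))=8421223309/ 257242003200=0.03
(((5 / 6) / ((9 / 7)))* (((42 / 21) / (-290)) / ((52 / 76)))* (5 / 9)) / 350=-19 / 1832220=-0.00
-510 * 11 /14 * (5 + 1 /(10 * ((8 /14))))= -2073.70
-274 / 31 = -8.84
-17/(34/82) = -41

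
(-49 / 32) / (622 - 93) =-49 / 16928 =-0.00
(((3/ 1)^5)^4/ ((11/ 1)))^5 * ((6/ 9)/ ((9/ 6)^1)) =229056675880893924905093835451387232312047787556/ 161051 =1422261742434967338949114000000000000000000.00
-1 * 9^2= -81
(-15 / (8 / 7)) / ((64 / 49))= -5145 / 512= -10.05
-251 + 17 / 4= -987 / 4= -246.75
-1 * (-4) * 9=36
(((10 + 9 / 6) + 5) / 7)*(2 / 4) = 33 / 28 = 1.18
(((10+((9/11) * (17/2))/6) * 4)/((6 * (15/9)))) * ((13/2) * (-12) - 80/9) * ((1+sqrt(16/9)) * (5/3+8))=-38972143/4455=-8747.96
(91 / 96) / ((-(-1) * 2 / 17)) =1547 / 192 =8.06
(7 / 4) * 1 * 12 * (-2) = -42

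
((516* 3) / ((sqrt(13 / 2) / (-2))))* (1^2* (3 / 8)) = -1161* sqrt(26) / 13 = -455.38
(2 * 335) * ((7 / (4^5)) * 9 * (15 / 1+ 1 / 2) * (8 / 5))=130851 / 128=1022.27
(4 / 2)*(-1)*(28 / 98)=-4 / 7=-0.57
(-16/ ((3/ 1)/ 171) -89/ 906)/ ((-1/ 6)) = 826361/ 151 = 5472.59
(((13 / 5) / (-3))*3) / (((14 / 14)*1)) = -13 / 5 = -2.60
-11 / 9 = -1.22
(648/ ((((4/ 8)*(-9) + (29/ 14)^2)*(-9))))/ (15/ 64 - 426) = -301056/ 372403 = -0.81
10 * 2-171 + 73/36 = -5363/36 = -148.97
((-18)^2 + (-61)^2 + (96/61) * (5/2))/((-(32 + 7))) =-246985/2379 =-103.82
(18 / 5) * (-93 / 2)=-837 / 5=-167.40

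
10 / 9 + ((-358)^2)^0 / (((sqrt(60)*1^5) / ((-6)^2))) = 5.76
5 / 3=1.67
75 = 75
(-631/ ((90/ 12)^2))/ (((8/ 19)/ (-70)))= 83923/ 45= 1864.96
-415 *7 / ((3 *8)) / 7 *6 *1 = -415 / 4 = -103.75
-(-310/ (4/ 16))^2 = -1537600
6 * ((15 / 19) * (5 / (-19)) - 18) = -39438 / 361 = -109.25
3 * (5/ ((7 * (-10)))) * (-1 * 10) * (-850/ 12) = -2125/ 14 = -151.79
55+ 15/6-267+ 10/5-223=-430.50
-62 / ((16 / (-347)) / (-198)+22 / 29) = -30883347 / 377999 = -81.70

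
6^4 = 1296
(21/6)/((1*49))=1/14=0.07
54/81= 2/3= 0.67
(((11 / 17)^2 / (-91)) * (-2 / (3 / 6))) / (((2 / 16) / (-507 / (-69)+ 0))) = 50336 / 46529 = 1.08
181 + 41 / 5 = 946 / 5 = 189.20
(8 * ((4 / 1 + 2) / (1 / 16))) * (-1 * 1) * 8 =-6144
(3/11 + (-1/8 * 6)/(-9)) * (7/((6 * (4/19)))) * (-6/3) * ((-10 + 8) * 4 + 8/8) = 43757/1584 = 27.62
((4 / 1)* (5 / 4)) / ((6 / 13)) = 65 / 6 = 10.83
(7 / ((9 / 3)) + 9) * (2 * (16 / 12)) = 272 / 9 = 30.22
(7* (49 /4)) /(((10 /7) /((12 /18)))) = 2401 /60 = 40.02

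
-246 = -246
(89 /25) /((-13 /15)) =-4.11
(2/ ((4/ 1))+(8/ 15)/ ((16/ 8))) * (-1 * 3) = -23/ 10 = -2.30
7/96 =0.07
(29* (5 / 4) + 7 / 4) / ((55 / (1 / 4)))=19 / 110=0.17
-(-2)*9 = 18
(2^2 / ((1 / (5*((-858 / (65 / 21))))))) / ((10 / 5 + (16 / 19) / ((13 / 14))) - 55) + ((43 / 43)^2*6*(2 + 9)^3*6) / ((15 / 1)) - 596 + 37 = 58798433 / 21445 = 2741.82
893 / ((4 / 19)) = 16967 / 4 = 4241.75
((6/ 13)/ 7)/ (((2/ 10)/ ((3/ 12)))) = 15/ 182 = 0.08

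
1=1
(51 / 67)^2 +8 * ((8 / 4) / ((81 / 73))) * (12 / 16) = 11.39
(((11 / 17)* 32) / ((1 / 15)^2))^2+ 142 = 21704778.68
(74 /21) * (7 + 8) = 370 /7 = 52.86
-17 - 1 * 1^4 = -18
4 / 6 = 2 / 3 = 0.67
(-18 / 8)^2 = 81 / 16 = 5.06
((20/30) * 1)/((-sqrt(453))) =-0.03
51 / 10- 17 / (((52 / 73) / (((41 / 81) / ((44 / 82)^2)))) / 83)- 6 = -35504522551 / 10193040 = -3483.21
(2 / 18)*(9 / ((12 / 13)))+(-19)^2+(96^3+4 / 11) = 116832995 / 132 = 885098.45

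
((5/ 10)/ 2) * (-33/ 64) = -33/ 256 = -0.13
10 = 10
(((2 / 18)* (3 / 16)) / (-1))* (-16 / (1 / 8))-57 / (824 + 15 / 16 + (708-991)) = 66632 / 26013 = 2.56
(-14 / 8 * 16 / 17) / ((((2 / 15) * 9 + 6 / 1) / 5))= -175 / 153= -1.14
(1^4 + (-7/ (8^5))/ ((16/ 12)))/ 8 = 131051/ 1048576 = 0.12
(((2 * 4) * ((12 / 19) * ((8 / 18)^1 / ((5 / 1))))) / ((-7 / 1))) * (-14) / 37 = 256 / 10545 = 0.02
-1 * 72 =-72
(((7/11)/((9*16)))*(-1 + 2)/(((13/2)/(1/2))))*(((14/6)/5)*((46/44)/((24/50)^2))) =140875/195706368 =0.00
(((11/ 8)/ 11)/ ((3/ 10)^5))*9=12500/ 27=462.96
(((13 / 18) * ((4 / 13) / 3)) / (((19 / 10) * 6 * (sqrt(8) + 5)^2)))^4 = 0.00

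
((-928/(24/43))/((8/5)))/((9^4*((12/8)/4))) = -24940/59049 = -0.42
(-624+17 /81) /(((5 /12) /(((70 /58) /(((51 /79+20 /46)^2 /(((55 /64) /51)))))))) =-64223518860655 /2462025348432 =-26.09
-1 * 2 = -2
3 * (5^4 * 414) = 776250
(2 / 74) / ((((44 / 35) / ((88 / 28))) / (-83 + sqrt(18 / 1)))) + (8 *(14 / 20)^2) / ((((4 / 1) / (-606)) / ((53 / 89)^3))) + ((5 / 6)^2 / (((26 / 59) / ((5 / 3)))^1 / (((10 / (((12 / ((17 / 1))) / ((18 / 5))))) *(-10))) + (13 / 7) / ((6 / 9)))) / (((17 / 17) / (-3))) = -252048668124105637 / 1912747851283425 + 15 *sqrt(2) / 74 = -131.49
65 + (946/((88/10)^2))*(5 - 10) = 345/88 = 3.92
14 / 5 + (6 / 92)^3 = 1362839 / 486680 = 2.80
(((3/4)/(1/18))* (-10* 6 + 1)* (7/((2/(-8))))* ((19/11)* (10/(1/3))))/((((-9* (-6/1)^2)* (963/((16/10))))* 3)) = -62776/31779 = -1.98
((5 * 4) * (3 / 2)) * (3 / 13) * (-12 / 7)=-1080 / 91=-11.87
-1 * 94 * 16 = -1504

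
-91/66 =-1.38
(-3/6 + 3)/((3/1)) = 5/6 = 0.83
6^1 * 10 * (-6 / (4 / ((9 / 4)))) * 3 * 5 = -6075 / 2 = -3037.50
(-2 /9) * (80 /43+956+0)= -82376 /387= -212.86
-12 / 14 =-6 / 7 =-0.86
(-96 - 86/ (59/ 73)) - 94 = -17488/ 59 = -296.41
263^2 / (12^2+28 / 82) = 2835929 / 5918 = 479.20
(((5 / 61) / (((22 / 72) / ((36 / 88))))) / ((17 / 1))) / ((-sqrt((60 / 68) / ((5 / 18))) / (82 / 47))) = -3690 * sqrt(102) / 5897419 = -0.01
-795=-795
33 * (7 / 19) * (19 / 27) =77 / 9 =8.56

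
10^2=100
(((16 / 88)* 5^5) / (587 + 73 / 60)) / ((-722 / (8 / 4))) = -375000 / 140148503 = -0.00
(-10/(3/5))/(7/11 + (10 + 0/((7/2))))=-550/351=-1.57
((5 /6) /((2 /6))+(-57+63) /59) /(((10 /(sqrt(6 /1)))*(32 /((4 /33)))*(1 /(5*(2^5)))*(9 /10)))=3070*sqrt(6) /17523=0.43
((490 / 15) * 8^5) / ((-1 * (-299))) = 3211264 / 897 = 3580.00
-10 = -10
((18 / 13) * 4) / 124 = 18 / 403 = 0.04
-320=-320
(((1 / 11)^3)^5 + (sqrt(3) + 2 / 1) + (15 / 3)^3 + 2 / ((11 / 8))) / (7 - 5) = sqrt(3) / 2 + 268293257426559767 / 4177248169415651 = 65.09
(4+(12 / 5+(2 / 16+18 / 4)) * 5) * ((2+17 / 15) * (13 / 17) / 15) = 191243 / 30600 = 6.25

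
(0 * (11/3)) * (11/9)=0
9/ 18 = 1/ 2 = 0.50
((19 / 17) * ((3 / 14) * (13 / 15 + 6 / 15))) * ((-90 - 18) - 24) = -23826 / 595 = -40.04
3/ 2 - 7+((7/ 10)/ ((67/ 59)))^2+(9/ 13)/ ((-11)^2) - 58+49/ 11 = -41420813513/ 706119700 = -58.66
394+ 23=417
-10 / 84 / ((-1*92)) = 5 / 3864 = 0.00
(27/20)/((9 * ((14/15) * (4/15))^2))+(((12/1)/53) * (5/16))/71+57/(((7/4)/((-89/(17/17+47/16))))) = -103912164977/141609216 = -733.80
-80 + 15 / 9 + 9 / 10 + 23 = -1633 / 30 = -54.43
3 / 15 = 1 / 5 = 0.20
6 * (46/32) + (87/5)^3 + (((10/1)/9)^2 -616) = 377612569/81000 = 4661.88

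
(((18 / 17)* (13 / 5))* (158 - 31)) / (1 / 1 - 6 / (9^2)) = 377.59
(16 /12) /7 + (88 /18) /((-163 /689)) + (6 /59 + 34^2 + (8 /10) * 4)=3449910866 /3029355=1138.83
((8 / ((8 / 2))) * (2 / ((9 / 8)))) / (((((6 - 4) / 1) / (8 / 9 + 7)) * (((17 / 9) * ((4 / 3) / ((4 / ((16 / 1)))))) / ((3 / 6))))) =71 / 102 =0.70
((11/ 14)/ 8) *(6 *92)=759/ 14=54.21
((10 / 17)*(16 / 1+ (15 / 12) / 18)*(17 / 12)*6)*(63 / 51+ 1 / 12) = 1556165 / 14688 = 105.95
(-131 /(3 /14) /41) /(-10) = 1.49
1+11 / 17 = 28 / 17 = 1.65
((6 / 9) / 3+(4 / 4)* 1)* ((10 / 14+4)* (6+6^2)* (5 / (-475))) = -242 / 95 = -2.55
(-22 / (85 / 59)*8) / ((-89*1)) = 1.37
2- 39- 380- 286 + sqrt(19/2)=-703 + sqrt(38)/2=-699.92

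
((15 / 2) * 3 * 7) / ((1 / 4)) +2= 632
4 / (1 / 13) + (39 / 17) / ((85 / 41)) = 76739 / 1445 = 53.11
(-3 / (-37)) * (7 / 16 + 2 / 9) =0.05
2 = 2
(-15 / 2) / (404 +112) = -5 / 344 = -0.01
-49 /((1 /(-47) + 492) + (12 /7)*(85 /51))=-16121 /162801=-0.10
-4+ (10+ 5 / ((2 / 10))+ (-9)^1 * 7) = -32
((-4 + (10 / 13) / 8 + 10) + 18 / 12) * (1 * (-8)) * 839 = -662810 / 13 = -50985.38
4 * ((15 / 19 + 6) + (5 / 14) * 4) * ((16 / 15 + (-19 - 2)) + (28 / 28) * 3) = -1110488 / 1995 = -556.64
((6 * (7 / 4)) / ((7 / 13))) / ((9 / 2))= 13 / 3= 4.33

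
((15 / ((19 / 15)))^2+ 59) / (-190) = -35962 / 34295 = -1.05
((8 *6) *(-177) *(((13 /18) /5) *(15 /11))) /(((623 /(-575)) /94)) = 994952400 /6853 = 145184.94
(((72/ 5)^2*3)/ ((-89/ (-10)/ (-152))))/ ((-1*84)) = 393984/ 3115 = 126.48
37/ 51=0.73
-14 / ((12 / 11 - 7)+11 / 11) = 77 / 27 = 2.85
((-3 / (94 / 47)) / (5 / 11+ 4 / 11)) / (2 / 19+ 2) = -209 / 240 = -0.87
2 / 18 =1 / 9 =0.11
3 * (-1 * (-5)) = 15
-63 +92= 29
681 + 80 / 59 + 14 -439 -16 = 14240 / 59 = 241.36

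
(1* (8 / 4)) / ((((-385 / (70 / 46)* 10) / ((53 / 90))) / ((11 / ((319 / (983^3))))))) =-50342690611 / 3301650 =-15247.74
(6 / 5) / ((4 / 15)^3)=2025 / 32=63.28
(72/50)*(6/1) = 216/25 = 8.64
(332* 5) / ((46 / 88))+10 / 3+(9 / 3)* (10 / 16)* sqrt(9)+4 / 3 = 1758641 / 552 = 3185.94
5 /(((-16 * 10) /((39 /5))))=-39 /160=-0.24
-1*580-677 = -1257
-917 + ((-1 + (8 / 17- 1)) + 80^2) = 93185 / 17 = 5481.47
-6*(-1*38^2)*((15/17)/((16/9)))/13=146205/442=330.78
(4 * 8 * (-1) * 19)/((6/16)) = -1621.33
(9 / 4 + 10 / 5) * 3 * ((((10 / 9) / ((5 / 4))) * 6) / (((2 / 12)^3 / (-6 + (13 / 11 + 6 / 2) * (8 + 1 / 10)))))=22516704 / 55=409394.62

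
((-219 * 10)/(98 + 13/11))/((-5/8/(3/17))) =115632/18547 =6.23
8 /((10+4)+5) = 8 /19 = 0.42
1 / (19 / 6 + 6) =6 / 55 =0.11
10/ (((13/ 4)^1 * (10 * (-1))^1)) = -4/ 13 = -0.31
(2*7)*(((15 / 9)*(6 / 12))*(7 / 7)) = 35 / 3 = 11.67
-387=-387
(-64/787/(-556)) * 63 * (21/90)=1176/546965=0.00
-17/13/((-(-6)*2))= -0.11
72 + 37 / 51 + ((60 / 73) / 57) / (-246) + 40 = 112.73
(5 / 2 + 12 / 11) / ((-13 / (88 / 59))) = -316 / 767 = -0.41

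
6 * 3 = 18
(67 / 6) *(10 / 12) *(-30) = -279.17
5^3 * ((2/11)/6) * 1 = 3.79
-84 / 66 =-14 / 11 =-1.27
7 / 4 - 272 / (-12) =293 / 12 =24.42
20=20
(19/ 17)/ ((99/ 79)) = 1501/ 1683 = 0.89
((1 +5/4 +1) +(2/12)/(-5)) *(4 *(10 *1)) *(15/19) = 1930/19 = 101.58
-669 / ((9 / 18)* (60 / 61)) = -13603 / 10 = -1360.30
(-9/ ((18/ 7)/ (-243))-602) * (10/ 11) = 2485/ 11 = 225.91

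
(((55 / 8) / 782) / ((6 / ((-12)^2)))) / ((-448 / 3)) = -495 / 350336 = -0.00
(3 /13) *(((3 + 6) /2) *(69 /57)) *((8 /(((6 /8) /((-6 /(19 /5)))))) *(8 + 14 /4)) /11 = -22.13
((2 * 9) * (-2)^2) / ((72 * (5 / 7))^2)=49 / 1800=0.03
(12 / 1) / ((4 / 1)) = 3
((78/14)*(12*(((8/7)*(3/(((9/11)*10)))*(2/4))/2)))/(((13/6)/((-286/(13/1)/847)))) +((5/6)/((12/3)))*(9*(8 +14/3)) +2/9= 1474861/61740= 23.89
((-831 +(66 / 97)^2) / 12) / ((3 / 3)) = -2604841 / 37636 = -69.21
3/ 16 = 0.19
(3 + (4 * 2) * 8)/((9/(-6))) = -44.67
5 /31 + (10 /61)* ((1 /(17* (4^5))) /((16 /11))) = 42477225 /263348224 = 0.16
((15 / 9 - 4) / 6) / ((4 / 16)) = -14 / 9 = -1.56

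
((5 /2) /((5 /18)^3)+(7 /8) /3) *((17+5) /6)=771749 /1800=428.75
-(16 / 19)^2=-256 / 361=-0.71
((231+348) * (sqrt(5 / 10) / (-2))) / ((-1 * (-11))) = -579 * sqrt(2) / 44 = -18.61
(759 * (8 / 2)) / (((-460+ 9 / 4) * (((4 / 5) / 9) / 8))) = -1092960 / 1831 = -596.92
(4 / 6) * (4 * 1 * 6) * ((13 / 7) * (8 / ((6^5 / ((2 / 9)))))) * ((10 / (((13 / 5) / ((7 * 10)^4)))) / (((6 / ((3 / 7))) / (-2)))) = -196000000 / 2187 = -89620.48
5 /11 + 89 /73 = 1344 /803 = 1.67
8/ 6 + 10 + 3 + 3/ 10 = 439/ 30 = 14.63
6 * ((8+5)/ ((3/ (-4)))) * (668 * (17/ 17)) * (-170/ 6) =5905120/ 3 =1968373.33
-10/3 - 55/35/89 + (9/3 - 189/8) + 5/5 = -343537/14952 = -22.98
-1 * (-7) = 7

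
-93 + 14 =-79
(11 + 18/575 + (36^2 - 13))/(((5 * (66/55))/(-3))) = -372034/575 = -647.02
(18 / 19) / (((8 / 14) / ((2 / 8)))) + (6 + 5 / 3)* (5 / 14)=10063 / 3192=3.15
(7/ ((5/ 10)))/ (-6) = -7/ 3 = -2.33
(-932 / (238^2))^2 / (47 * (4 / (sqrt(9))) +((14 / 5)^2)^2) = 101791875 / 46673869044908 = 0.00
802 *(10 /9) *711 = 633580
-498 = -498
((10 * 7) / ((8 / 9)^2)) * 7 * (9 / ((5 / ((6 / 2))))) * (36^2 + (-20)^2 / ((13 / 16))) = 5988763.04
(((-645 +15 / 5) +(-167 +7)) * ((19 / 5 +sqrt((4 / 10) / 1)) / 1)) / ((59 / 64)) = -975232 / 295 -51328 * sqrt(10) / 295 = -3856.09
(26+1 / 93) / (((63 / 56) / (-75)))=-483800 / 279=-1734.05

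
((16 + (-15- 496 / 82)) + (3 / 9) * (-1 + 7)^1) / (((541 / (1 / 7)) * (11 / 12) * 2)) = -750 / 1707937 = -0.00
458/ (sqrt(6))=229 * sqrt(6)/ 3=186.98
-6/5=-1.20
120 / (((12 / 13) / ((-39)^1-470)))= -66170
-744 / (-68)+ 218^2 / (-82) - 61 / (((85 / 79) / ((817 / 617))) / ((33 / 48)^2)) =-332536068483 / 550462720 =-604.10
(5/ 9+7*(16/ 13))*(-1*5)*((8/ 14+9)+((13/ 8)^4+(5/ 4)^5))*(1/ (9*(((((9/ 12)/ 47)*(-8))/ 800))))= 3541888903625/ 5660928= 625672.84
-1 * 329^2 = -108241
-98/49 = -2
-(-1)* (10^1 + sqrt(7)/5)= 10.53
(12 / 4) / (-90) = -1 / 30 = -0.03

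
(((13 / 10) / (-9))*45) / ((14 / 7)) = -13 / 4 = -3.25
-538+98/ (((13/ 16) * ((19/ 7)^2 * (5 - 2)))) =-7497670/ 14079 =-532.54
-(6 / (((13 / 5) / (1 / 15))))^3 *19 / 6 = -0.01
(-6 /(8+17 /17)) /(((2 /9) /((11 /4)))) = -33 /4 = -8.25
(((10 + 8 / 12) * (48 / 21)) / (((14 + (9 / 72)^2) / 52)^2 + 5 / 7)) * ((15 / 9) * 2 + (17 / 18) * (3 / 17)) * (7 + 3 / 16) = 844103680 / 1083021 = 779.40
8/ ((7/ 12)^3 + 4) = 13824/ 7255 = 1.91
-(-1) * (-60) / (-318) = 10 / 53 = 0.19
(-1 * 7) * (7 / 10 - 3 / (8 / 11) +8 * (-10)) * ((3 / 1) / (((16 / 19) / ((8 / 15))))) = 1109.55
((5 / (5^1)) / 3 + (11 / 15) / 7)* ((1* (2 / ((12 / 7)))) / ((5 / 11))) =253 / 225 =1.12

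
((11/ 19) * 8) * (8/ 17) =704/ 323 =2.18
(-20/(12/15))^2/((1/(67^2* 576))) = 1616040000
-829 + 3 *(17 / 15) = -4128 / 5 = -825.60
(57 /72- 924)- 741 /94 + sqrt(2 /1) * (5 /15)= -1050271 /1128 + sqrt(2) /3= -930.62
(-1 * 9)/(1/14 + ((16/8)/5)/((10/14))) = -3150/221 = -14.25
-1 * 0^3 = 0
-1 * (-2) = 2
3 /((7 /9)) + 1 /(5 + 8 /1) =358 /91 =3.93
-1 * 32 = -32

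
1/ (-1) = -1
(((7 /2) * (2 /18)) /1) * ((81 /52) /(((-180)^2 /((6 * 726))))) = 847 /10400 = 0.08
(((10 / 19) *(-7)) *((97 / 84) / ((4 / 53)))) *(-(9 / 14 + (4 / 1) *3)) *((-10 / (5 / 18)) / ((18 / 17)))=-24231.31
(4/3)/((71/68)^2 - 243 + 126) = -18496/1607901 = -0.01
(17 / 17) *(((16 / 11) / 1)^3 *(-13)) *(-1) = 53248 / 1331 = 40.01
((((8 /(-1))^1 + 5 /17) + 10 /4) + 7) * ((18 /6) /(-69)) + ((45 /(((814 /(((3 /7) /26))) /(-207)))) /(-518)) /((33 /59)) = -25531605037 /330061595864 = -0.08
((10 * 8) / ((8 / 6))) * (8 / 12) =40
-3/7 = -0.43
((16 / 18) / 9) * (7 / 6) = 28 / 243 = 0.12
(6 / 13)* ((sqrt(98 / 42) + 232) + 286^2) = 37859.78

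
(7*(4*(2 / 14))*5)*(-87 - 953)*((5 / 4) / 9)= -2888.89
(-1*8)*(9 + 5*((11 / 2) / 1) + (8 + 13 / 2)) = -408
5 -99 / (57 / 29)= -862 / 19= -45.37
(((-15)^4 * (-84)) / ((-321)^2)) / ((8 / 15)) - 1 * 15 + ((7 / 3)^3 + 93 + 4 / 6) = 8648741 / 618246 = 13.99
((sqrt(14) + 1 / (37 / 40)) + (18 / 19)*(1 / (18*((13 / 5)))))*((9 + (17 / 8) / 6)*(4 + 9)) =1506395 / 11248 + 5837*sqrt(14) / 48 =588.93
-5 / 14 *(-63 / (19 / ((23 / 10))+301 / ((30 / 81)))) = 5175 / 188821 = 0.03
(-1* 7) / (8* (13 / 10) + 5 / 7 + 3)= -245 / 494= -0.50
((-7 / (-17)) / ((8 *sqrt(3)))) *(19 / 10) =133 *sqrt(3) / 4080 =0.06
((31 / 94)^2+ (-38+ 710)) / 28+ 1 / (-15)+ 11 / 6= 95637607 / 3711120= 25.77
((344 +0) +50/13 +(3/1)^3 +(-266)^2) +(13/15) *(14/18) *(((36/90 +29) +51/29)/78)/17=102572481266/1442025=71130.86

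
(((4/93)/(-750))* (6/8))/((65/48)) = -8/251875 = -0.00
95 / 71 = 1.34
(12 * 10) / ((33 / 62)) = 2480 / 11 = 225.45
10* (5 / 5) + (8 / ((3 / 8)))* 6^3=4618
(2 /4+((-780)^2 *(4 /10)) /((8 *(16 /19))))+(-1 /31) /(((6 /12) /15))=36123.28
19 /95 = 1 /5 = 0.20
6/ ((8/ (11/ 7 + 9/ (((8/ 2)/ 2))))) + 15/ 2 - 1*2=563/ 56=10.05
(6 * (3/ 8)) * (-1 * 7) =-63/ 4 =-15.75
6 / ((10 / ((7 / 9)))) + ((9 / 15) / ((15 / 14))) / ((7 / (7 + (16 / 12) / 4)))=1.05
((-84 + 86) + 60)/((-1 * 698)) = -31/349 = -0.09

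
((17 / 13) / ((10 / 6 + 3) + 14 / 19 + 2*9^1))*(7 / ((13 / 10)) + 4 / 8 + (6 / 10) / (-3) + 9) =80427 / 98020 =0.82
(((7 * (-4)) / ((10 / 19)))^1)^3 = -18821096 / 125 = -150568.77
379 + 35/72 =379.49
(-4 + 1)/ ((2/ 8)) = -12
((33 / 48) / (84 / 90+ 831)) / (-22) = -15 / 399328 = -0.00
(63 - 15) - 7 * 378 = -2598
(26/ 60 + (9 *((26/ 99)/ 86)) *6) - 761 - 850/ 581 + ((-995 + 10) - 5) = -14443056281/ 8244390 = -1751.86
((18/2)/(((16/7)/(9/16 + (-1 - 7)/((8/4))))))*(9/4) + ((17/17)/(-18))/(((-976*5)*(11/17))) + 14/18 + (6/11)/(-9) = -919455811/30919680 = -29.74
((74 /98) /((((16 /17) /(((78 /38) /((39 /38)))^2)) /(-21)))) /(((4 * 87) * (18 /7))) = -629 /8352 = -0.08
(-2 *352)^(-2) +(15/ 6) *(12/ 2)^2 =44605441/ 495616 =90.00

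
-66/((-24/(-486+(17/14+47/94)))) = -18645/14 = -1331.79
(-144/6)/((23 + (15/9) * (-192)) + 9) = 1/12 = 0.08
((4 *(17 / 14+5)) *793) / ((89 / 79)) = 10900578 / 623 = 17496.91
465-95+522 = 892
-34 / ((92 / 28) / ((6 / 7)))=-204 / 23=-8.87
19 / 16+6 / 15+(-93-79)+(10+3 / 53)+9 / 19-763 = -74347391 / 80560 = -922.88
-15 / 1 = -15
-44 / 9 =-4.89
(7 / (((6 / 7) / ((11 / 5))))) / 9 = 539 / 270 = 2.00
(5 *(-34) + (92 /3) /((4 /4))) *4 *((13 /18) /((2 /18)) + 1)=-4180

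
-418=-418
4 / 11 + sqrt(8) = 3.19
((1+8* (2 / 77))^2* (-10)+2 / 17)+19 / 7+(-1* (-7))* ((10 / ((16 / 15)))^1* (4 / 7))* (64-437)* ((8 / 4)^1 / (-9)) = 936340052 / 302379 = 3096.58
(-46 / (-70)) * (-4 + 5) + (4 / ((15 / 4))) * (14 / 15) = 2603 / 1575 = 1.65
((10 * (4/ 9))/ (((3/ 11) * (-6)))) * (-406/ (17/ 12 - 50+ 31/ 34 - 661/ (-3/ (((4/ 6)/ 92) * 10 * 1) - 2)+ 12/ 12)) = -1318005920/ 37579599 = -35.07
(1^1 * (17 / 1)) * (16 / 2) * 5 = 680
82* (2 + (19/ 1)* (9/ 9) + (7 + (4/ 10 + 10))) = 15744/ 5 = 3148.80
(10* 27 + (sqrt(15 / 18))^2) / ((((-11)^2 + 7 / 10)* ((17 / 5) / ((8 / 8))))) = 0.65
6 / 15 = 2 / 5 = 0.40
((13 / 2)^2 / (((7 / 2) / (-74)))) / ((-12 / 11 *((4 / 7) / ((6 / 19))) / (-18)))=-8145.36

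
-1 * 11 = -11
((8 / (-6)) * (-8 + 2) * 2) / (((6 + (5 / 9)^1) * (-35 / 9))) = -1296 / 2065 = -0.63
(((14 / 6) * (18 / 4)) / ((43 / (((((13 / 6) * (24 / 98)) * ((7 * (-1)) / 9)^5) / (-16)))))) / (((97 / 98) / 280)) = 53530295 / 82097793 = 0.65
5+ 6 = 11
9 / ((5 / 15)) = 27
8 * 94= 752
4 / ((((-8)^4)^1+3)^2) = 4 / 16801801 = 0.00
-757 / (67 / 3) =-33.90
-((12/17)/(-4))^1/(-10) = -3/170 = -0.02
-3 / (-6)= 1 / 2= 0.50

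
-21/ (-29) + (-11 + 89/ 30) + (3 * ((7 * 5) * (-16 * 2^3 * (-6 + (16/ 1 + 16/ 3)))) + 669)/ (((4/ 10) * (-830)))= 88298191/ 144420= 611.40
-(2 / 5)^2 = -4 / 25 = -0.16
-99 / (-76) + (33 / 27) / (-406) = 180455 / 138852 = 1.30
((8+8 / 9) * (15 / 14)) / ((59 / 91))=2600 / 177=14.69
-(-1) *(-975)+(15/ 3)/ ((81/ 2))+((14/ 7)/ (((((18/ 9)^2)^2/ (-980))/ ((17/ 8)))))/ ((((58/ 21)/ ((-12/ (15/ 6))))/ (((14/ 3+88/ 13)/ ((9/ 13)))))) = 6498.19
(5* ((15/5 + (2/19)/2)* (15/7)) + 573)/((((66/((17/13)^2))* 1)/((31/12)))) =80192009/1977976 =40.54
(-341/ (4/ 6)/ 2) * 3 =-3069/ 4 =-767.25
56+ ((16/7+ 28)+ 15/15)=611/7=87.29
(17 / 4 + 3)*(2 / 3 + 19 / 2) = 1769 / 24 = 73.71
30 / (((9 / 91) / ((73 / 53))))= 66430 / 159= 417.80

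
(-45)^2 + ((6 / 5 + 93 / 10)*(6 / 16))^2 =2040.50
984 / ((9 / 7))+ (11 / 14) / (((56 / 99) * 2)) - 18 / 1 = 748.03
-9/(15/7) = -21/5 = -4.20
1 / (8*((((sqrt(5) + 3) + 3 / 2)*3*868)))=3 / 211792-sqrt(5) / 317688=0.00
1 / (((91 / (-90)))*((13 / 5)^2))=-2250 / 15379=-0.15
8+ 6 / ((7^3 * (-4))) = 8.00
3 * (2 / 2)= 3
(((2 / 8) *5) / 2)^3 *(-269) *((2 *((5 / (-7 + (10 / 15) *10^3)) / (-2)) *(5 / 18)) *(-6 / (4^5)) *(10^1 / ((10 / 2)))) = -840625 / 518782976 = -0.00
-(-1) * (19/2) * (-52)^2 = 25688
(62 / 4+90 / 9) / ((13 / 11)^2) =6171 / 338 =18.26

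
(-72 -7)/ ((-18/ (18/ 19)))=79/ 19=4.16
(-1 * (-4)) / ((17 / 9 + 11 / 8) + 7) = 288 / 739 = 0.39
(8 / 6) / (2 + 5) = 4 / 21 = 0.19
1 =1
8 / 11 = 0.73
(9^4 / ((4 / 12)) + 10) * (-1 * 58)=-1142194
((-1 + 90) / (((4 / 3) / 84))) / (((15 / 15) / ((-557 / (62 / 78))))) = -121800861 / 31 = -3929060.03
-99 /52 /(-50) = 99 /2600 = 0.04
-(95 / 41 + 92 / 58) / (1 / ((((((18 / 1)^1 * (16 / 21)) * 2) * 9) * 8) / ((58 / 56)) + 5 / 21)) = -256660781 / 34481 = -7443.54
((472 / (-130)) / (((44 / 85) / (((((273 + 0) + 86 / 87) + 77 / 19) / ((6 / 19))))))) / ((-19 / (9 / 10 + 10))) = 175688489 / 49590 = 3542.82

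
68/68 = 1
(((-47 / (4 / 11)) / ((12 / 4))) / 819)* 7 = -517 / 1404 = -0.37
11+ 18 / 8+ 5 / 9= 497 / 36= 13.81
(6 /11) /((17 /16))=96 /187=0.51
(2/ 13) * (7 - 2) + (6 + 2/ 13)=90/ 13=6.92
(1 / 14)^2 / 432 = 1 / 84672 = 0.00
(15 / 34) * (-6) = -45 / 17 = -2.65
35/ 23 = 1.52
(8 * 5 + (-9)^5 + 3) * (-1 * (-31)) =-1829186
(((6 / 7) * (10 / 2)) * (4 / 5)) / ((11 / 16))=384 / 77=4.99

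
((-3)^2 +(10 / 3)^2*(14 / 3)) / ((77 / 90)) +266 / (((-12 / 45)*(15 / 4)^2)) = 74 / 385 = 0.19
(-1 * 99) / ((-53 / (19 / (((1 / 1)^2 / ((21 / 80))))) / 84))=829521 / 1060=782.57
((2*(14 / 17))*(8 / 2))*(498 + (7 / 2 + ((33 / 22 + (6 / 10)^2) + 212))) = 117824 / 25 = 4712.96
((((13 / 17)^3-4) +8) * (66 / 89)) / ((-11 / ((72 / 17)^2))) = -679591296 / 126367273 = -5.38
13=13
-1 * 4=-4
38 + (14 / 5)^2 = 1146 / 25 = 45.84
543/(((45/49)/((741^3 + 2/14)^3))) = 4181543000630659801361830140352/105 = 39824219053625331441541240000.00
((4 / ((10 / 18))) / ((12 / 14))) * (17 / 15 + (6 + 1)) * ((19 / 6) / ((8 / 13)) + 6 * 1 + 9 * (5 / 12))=61061 / 60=1017.68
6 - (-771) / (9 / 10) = 2588 / 3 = 862.67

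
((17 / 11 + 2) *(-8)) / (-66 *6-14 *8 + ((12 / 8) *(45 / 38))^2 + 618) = -1802112 / 7189435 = -0.25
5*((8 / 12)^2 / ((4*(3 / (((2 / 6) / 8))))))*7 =35 / 648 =0.05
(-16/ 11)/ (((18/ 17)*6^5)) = -0.00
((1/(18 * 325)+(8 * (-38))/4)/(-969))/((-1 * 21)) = -444599/119041650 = -0.00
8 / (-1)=-8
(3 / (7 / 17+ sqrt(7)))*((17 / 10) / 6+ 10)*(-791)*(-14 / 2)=-58077593 / 5640+ 141045583*sqrt(7) / 5640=55867.72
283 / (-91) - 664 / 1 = -60707 / 91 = -667.11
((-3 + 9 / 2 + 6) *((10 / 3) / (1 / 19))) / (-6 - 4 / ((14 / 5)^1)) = -3325 / 52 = -63.94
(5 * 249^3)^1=77191245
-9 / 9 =-1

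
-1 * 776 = -776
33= 33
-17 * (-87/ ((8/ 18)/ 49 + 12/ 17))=11088063/ 5360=2068.67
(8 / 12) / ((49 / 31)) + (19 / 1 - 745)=-106660 / 147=-725.58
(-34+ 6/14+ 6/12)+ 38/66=-32.50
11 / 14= 0.79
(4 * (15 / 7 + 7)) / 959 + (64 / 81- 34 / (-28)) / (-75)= 930593 / 81562950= 0.01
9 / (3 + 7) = 9 / 10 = 0.90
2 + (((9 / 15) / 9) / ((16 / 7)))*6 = 87 / 40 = 2.18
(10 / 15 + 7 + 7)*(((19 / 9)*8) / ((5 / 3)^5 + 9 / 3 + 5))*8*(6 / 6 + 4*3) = 6259968 / 5069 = 1234.95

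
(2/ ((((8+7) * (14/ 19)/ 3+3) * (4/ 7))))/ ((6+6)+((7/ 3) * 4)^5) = 32319/ 4372174136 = 0.00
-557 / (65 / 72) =-40104 / 65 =-616.98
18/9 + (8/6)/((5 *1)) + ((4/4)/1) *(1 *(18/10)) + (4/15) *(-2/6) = 179/45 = 3.98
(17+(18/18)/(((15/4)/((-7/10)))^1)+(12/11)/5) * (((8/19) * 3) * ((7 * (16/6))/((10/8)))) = 321.27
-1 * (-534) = 534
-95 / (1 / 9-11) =855 / 98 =8.72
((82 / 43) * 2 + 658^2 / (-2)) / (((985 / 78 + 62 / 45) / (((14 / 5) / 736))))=-544550877 / 9260996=-58.80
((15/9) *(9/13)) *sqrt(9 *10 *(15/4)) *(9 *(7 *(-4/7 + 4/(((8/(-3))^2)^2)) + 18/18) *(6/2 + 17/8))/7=-341.69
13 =13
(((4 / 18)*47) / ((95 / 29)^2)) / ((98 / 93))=0.92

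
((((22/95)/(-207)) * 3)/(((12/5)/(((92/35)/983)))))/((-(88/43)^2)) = 0.00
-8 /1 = -8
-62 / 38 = -31 / 19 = -1.63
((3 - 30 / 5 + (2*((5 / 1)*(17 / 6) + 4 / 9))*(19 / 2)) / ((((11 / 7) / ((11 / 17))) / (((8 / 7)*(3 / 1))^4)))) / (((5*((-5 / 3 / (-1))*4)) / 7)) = 3281.25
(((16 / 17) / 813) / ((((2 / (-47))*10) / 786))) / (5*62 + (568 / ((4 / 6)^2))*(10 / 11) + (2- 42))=-270908 / 181400625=-0.00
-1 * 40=-40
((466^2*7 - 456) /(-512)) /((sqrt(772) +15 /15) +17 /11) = 29252993 /2964096 - 45968989*sqrt(193) /5928192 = -97.86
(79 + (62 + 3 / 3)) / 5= 142 / 5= 28.40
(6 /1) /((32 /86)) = 129 /8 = 16.12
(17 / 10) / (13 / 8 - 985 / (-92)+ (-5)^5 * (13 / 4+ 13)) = -1564 / 46707405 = -0.00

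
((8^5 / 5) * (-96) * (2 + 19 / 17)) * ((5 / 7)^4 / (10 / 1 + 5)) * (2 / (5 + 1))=-1389363200 / 122451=-11346.28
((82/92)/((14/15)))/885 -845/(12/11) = -44146541/56994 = -774.58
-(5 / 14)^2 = -25 / 196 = -0.13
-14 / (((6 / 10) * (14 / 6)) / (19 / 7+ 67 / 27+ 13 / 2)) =-22105 / 189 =-116.96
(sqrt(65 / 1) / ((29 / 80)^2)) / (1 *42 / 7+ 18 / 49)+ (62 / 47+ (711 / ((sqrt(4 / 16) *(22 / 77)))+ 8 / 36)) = 39200 *sqrt(65) / 32799+ 2105923 / 423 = 4988.18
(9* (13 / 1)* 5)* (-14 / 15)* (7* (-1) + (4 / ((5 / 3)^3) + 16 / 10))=309582 / 125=2476.66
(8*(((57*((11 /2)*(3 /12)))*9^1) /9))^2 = 393129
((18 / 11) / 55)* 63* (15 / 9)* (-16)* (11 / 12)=-504 / 11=-45.82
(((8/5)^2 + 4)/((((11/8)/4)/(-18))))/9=-10496/275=-38.17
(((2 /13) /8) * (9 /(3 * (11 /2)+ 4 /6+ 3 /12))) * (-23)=-621 /2717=-0.23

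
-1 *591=-591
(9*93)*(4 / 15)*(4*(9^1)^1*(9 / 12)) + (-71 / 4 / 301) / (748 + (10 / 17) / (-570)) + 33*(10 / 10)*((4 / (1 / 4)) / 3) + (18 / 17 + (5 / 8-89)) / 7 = 918302261552947 / 148354315480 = 6189.93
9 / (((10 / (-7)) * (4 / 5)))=-63 / 8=-7.88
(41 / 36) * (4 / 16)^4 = 0.00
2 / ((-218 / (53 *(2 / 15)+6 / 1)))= -196 / 1635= -0.12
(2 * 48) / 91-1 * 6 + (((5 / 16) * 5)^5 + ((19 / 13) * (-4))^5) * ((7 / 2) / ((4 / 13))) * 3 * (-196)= 19124432191018506753 / 419277307904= 45612848.18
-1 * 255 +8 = -247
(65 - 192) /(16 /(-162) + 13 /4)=-41148 /1021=-40.30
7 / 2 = 3.50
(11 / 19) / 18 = 11 / 342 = 0.03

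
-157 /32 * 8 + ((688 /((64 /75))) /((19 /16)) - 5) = 48237 /76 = 634.70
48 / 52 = 12 / 13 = 0.92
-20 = -20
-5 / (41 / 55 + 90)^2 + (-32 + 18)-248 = -6526456347 / 24910081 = -262.00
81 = 81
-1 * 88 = -88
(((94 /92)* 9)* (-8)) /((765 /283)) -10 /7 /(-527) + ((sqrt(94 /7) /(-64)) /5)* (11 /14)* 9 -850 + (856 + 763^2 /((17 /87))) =1263929384657 /424235 -99* sqrt(658) /31360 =2979314.18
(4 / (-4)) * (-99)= 99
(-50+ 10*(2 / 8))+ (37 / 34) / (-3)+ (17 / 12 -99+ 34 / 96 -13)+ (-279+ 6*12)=-99305 / 272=-365.09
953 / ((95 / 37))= 35261 / 95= 371.17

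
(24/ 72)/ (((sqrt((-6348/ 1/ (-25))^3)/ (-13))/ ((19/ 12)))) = -30875 * sqrt(3)/ 31536864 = -0.00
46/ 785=0.06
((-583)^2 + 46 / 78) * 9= 39767082 / 13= 3059006.31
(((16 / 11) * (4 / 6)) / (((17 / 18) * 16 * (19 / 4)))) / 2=24 / 3553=0.01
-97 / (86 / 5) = -485 / 86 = -5.64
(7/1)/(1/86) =602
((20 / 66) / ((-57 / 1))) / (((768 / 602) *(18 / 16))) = -1505 / 406296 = -0.00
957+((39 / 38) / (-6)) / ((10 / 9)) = 727203 / 760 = 956.85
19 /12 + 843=10135 /12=844.58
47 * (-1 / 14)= -47 / 14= -3.36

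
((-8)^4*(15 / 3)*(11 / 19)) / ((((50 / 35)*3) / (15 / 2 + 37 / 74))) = 1261568 / 57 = 22132.77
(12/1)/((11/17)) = 204/11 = 18.55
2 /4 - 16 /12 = -0.83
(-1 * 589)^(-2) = 0.00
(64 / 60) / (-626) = -8 / 4695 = -0.00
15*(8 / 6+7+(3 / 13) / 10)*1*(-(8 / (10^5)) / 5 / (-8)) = 3259 / 13000000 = 0.00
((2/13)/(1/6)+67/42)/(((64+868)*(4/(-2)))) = -1375/1017744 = -0.00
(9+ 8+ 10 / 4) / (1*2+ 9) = 39 / 22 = 1.77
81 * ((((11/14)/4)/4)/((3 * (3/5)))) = 495/224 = 2.21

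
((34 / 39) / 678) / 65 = 17 / 859365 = 0.00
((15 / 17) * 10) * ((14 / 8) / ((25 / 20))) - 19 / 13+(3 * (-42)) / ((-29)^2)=1996441 / 185861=10.74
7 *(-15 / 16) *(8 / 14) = -15 / 4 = -3.75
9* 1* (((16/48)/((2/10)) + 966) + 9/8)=69753/8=8719.12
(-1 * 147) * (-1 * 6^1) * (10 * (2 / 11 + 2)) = 19243.64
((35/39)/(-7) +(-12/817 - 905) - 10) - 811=-55000091/31863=-1726.14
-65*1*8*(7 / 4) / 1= -910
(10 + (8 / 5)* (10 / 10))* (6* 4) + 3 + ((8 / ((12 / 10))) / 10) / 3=12673 / 45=281.62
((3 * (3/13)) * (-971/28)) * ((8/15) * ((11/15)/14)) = -10681/15925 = -0.67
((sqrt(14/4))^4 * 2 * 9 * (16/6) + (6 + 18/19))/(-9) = -1256/19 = -66.11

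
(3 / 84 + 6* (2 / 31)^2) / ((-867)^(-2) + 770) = 1227508137 / 15574364688148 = 0.00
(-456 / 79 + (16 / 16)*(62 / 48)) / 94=-8495 / 178224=-0.05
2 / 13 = 0.15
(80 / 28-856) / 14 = -2986 / 49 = -60.94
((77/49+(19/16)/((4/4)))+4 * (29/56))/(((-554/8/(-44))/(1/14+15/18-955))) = -119234236/40719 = -2928.22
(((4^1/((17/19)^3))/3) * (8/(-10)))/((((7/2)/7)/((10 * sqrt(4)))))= -877952/14739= -59.57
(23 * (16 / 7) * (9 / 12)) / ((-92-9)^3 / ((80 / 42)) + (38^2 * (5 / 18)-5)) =-99360 / 1362090023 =-0.00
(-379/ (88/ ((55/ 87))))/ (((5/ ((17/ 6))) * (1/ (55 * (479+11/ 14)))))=-793423235/ 19488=-40713.43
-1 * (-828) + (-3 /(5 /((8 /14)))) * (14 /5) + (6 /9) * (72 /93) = 641356 /775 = 827.56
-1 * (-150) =150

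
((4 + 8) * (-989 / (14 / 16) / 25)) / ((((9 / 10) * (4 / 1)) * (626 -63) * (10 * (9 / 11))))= -87032 / 2660175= -0.03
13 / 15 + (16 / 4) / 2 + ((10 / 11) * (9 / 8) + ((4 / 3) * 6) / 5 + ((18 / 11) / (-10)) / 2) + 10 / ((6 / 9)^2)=18419 / 660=27.91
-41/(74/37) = -41/2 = -20.50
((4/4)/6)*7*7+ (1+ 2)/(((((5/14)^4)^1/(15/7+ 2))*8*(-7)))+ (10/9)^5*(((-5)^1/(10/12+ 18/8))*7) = -22484043967/910338750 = -24.70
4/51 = 0.08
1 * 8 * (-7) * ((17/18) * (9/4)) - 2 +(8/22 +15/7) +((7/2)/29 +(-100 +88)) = -582245/4466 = -130.37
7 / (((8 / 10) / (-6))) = -105 / 2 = -52.50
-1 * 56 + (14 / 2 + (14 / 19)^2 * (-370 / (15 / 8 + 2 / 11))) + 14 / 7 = -144.67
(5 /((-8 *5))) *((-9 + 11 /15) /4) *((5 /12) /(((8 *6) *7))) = 31 /96768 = 0.00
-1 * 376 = -376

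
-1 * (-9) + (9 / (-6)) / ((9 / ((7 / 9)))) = 479 / 54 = 8.87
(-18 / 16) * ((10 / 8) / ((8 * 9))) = -0.02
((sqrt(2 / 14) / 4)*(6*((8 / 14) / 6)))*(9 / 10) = 9*sqrt(7) / 490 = 0.05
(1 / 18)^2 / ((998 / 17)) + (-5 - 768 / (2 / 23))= -2857461607 / 323352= -8837.00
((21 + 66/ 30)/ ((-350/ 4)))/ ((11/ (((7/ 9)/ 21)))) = -232/ 259875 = -0.00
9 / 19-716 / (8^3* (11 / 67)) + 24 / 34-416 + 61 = -362.34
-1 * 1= -1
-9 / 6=-3 / 2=-1.50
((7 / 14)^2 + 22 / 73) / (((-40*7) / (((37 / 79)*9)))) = -7659 / 922720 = -0.01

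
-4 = -4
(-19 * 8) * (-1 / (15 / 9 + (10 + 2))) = 456 / 41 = 11.12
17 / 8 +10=97 / 8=12.12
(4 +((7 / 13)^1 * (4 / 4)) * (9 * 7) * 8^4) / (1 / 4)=7225552 / 13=555811.69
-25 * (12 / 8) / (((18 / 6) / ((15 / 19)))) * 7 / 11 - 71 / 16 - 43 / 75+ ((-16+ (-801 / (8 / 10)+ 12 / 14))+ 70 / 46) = -41435184337 / 40378800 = -1026.16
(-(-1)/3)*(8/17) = 0.16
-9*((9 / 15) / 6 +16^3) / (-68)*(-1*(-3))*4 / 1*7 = 7741629 / 170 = 45538.99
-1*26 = -26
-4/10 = -2/5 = -0.40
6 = 6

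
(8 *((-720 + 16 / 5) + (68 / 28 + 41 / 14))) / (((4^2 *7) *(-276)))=49801 / 270480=0.18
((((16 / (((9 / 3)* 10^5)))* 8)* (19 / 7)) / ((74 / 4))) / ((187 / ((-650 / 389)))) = -3952 / 7065163875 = -0.00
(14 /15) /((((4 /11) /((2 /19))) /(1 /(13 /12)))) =308 /1235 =0.25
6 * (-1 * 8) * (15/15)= -48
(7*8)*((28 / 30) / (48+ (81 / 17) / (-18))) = 26656 / 24345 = 1.09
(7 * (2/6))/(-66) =-7/198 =-0.04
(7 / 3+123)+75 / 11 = 4361 / 33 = 132.15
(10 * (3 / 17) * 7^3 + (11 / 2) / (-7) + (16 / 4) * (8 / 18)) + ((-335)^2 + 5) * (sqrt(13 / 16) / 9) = 1298665 / 2142 + 6235 * sqrt(13) / 2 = 11846.59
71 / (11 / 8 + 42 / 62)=17608 / 509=34.59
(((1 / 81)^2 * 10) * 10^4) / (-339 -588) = -100000 / 6082047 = -0.02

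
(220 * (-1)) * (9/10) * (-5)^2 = -4950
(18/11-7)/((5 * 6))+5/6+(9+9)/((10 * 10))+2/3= 2477/1650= 1.50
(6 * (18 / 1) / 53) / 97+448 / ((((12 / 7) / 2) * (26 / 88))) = 354692084 / 200499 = 1769.05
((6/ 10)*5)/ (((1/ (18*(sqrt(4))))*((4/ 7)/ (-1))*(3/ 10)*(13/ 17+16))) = -714/ 19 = -37.58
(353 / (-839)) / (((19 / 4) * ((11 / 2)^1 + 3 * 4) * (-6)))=1412 / 1673805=0.00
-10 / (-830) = 1 / 83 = 0.01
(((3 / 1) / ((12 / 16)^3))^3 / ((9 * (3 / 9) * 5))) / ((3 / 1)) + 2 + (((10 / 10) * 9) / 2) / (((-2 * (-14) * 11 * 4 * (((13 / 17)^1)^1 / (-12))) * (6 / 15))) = 5174020589 / 525404880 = 9.85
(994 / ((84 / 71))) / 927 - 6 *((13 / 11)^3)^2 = -152149830947 / 9853422282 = -15.44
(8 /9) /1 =8 /9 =0.89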